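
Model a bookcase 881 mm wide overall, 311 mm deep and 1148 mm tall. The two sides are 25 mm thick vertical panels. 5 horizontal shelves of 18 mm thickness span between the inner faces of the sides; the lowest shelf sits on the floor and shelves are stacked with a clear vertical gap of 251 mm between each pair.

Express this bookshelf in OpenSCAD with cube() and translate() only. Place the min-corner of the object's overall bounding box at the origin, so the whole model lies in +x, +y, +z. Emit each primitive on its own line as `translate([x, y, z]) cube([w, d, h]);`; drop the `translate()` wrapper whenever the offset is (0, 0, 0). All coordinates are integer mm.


cube([25, 311, 1148]);
translate([856, 0, 0]) cube([25, 311, 1148]);
translate([25, 0, 0]) cube([831, 311, 18]);
translate([25, 0, 269]) cube([831, 311, 18]);
translate([25, 0, 538]) cube([831, 311, 18]);
translate([25, 0, 807]) cube([831, 311, 18]);
translate([25, 0, 1076]) cube([831, 311, 18]);


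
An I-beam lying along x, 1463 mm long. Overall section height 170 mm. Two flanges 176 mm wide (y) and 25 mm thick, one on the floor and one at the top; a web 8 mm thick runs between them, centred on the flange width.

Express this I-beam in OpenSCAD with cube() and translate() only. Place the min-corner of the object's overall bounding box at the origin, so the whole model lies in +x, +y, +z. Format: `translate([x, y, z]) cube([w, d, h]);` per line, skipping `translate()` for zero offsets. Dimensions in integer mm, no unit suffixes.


cube([1463, 176, 25]);
translate([0, 84, 25]) cube([1463, 8, 120]);
translate([0, 0, 145]) cube([1463, 176, 25]);


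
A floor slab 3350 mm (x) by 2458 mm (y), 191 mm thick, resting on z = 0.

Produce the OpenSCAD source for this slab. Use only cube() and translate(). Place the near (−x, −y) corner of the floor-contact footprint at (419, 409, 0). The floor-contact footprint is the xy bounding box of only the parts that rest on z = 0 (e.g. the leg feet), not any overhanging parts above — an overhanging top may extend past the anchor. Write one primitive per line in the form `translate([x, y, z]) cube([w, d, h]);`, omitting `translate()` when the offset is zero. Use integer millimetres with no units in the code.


translate([419, 409, 0]) cube([3350, 2458, 191]);


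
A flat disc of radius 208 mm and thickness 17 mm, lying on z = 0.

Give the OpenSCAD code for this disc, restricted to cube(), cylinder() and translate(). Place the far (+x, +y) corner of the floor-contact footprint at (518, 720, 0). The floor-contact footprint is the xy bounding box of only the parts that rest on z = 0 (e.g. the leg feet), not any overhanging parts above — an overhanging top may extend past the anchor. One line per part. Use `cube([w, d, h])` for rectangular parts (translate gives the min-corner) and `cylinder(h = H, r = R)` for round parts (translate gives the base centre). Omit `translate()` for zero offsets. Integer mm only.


translate([310, 512, 0]) cylinder(h = 17, r = 208);


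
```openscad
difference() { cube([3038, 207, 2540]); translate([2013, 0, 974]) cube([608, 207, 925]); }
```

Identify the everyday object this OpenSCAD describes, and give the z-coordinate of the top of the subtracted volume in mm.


A wall with a window opening. The window head height is 1899 mm.

A wall with a rectangular opening subtracted — a window. Sill at z = 974, opening 925 mm tall, so the head is at 974 + 925 = 1899 mm.


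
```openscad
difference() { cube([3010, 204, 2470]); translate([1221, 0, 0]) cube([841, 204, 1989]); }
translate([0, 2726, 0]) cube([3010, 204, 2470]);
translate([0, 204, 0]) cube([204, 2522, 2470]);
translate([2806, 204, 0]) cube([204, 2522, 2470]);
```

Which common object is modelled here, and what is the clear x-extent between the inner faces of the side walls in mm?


A single room. The interior width is 2602 mm.

Four walls enclosing a rectangle with a door in the front wall — a room. Outside width 3010 minus two 204 mm walls gives 2602 mm.


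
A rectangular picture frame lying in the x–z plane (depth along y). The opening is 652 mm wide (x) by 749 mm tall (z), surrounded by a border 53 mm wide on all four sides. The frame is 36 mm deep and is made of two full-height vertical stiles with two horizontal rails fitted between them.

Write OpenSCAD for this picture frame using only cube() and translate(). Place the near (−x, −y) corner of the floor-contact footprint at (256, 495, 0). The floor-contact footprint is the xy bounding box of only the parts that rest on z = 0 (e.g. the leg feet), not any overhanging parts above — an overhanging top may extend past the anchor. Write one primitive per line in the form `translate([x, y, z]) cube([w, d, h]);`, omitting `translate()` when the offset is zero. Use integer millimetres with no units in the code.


translate([256, 495, 0]) cube([53, 36, 855]);
translate([961, 495, 0]) cube([53, 36, 855]);
translate([309, 495, 0]) cube([652, 36, 53]);
translate([309, 495, 802]) cube([652, 36, 53]);


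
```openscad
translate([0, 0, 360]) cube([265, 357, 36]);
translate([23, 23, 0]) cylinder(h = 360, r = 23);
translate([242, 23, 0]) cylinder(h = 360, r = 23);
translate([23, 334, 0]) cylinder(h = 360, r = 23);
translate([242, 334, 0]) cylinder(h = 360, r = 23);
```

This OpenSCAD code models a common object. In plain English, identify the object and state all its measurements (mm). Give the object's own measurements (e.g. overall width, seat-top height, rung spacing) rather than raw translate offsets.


A four-legged stool. The seat is a 265×357×36 mm slab whose top surface is at z = 396 mm; four round legs, each 46 mm in diameter, run from the floor (z = 0) to the underside of the seat, each leg's axis is inset half a diameter from the nearest pair of seat edges (so the leg's bounding box is flush with the corner).


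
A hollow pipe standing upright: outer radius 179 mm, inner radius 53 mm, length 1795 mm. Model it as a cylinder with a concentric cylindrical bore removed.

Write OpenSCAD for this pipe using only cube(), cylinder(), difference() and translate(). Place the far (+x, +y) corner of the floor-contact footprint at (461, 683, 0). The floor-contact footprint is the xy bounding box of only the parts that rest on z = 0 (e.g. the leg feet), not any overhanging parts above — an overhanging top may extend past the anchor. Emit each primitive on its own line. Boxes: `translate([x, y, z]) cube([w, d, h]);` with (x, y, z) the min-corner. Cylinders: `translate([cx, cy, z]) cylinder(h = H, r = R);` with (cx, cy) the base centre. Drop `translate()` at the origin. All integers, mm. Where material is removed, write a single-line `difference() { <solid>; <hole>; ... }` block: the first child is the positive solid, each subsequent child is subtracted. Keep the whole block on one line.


difference() { translate([282, 504, 0]) cylinder(h = 1795, r = 179); translate([282, 504, 0]) cylinder(h = 1795, r = 53); }


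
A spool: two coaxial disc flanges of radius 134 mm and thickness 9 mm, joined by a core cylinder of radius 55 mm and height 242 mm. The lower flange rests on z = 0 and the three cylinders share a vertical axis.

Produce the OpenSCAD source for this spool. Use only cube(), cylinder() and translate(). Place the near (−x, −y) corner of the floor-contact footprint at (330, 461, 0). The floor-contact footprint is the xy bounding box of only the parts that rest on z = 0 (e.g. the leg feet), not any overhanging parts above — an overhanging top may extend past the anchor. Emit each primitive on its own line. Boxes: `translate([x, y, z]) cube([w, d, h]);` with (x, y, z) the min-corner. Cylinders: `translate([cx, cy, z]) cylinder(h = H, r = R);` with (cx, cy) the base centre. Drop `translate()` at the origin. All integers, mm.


translate([464, 595, 0]) cylinder(h = 9, r = 134);
translate([464, 595, 9]) cylinder(h = 242, r = 55);
translate([464, 595, 251]) cylinder(h = 9, r = 134);


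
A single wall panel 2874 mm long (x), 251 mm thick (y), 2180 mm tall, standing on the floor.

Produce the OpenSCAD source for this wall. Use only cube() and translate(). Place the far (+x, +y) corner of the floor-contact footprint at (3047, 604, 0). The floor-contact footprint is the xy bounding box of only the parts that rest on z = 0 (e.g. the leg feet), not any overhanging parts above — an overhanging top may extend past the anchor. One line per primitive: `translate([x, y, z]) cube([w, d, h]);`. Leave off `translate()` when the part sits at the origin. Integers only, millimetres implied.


translate([173, 353, 0]) cube([2874, 251, 2180]);


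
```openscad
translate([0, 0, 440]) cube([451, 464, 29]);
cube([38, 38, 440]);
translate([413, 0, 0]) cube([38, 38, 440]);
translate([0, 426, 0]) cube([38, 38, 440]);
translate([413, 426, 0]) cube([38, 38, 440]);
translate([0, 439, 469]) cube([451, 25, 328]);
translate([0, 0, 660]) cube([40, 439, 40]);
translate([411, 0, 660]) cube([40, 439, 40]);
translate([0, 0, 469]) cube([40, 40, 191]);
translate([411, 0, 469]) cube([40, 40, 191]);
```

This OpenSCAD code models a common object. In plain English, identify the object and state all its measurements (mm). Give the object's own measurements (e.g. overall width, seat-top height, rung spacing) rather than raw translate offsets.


A chair. The seat is a 451×464×29 mm slab with its top at z = 469 mm, on four 38×38 mm corner legs (flush with the seat edges, standing on z = 0). A flat backrest 25 mm thick, 328 mm tall, spans the full seat width and rises from the seat top along its +y edge, rear face flush with the rear of the seat. Two armrests of 40×40 mm section run along each side from the seat's front edge to the front of the backrest, top faces 231 mm above the seat top and outer faces flush with the seat's x-edges; a 40×40 mm post under the front of each armrest stands on the seat at the front corner.


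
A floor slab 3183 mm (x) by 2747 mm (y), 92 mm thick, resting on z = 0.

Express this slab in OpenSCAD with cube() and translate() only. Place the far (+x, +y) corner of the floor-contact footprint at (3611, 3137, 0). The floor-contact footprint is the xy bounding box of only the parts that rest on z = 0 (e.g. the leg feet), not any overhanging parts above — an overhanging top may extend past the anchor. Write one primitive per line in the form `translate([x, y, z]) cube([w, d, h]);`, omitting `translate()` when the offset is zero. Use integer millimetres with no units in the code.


translate([428, 390, 0]) cube([3183, 2747, 92]);


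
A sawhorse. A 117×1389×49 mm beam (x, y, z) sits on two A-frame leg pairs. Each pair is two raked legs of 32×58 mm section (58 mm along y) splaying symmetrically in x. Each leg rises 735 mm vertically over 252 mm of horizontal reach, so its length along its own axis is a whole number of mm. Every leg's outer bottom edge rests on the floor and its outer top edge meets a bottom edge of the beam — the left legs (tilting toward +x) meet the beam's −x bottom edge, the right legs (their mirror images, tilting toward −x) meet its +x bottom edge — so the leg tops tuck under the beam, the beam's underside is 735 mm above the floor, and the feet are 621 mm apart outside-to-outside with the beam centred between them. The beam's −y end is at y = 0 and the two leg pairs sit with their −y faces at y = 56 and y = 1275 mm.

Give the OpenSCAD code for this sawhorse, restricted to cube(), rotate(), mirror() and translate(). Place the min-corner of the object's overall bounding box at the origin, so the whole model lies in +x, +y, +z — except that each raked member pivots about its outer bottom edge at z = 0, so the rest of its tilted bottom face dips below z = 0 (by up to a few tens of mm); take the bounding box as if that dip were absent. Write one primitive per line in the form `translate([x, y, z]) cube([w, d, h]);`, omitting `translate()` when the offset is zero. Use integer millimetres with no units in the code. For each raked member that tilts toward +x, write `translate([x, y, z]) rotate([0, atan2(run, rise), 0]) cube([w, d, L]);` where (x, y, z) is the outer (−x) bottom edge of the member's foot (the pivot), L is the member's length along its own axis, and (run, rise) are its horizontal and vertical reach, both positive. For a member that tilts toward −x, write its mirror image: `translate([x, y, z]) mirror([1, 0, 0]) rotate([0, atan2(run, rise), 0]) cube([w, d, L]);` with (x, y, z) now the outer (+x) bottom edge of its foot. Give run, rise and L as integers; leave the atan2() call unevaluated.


// leg length = √(252² + 735²) = 777
// right-leg outer foot x = 2·252 + 117 = 621
// beam min-corner = (252, 0, 735)
translate([252, 0, 735]) cube([117, 1389, 49]);
translate([0, 56, 0]) rotate([0, atan2(252, 735), 0]) cube([32, 58, 777]);
translate([621, 56, 0]) mirror([1, 0, 0]) rotate([0, atan2(252, 735), 0]) cube([32, 58, 777]);
translate([0, 1275, 0]) rotate([0, atan2(252, 735), 0]) cube([32, 58, 777]);
translate([621, 1275, 0]) mirror([1, 0, 0]) rotate([0, atan2(252, 735), 0]) cube([32, 58, 777]);


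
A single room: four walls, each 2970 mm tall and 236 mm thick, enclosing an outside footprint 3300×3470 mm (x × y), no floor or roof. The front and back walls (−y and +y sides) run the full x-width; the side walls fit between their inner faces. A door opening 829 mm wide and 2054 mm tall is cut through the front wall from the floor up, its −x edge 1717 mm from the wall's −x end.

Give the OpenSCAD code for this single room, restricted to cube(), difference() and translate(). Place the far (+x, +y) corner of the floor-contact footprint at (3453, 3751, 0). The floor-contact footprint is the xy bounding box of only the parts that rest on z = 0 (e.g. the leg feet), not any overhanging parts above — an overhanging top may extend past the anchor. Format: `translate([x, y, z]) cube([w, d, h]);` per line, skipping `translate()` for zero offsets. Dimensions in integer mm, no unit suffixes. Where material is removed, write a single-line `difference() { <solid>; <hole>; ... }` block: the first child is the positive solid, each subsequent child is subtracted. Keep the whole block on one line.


difference() { translate([153, 281, 0]) cube([3300, 236, 2970]); translate([1870, 281, 0]) cube([829, 236, 2054]); }
translate([153, 3515, 0]) cube([3300, 236, 2970]);
translate([153, 517, 0]) cube([236, 2998, 2970]);
translate([3217, 517, 0]) cube([236, 2998, 2970]);


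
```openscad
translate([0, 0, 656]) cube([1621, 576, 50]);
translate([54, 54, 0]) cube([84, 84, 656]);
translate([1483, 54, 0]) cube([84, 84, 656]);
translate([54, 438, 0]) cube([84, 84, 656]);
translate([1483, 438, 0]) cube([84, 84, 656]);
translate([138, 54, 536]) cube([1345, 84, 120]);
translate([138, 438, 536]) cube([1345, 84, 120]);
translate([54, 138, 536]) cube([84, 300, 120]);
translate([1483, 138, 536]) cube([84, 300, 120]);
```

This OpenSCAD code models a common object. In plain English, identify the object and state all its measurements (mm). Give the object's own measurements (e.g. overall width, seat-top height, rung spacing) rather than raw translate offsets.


A rectangular dining table. The top is 1621×576×50 mm with its upper surface at z = 706 mm. It stands on four 84×84 mm square legs, each inset 54 mm from the nearest pair of top edges, running from the floor to the underside of the top. Four apron rails, 84 mm thick and 120 mm tall, run between adjacent legs with their top edges flush with the underside of the top and their outer faces flush with the legs' outer faces.


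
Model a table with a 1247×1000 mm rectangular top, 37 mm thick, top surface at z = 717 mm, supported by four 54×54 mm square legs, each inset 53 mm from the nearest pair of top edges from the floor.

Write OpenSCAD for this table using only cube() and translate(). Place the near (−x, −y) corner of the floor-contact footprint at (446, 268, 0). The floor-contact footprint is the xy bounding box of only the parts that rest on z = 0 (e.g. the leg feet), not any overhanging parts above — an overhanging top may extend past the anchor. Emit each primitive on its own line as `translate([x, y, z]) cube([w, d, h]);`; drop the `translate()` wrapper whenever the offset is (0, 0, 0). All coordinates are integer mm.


translate([393, 215, 680]) cube([1247, 1000, 37]);
translate([446, 268, 0]) cube([54, 54, 680]);
translate([1533, 268, 0]) cube([54, 54, 680]);
translate([446, 1108, 0]) cube([54, 54, 680]);
translate([1533, 1108, 0]) cube([54, 54, 680]);


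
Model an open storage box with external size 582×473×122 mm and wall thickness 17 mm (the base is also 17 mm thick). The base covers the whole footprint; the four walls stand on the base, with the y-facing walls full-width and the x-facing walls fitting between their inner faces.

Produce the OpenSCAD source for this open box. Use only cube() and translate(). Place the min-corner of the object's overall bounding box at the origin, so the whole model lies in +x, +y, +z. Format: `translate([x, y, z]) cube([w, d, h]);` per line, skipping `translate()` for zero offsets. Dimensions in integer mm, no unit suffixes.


cube([582, 473, 17]);
translate([0, 0, 17]) cube([582, 17, 105]);
translate([0, 456, 17]) cube([582, 17, 105]);
translate([0, 17, 17]) cube([17, 439, 105]);
translate([565, 17, 17]) cube([17, 439, 105]);


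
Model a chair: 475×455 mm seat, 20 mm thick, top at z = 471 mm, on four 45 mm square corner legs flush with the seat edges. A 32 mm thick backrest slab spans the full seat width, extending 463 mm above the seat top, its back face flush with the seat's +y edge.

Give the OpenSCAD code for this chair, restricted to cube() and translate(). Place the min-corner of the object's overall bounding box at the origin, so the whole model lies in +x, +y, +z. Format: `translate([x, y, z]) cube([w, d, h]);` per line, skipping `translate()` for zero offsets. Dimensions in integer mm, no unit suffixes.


translate([0, 0, 451]) cube([475, 455, 20]);
cube([45, 45, 451]);
translate([430, 0, 0]) cube([45, 45, 451]);
translate([0, 410, 0]) cube([45, 45, 451]);
translate([430, 410, 0]) cube([45, 45, 451]);
translate([0, 423, 471]) cube([475, 32, 463]);


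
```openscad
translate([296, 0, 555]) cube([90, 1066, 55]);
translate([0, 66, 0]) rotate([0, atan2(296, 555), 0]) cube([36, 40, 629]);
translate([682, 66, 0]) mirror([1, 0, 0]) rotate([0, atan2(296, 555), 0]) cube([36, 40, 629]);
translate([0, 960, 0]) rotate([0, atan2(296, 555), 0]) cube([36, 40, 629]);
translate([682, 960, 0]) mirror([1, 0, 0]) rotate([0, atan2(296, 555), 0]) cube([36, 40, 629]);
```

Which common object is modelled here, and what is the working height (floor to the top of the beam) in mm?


A sawhorse. The overall height is 610 mm.

A beam across two mirrored pairs of raked legs — a sawhorse. The beam's underside is at z = 555 (matching the legs' vertical rise in atan2(296, 555)) and the beam is 55 mm tall, so its top is at 555 + 55 = 610 mm. The raked legs top out at the beam's underside, so that is the highest point.


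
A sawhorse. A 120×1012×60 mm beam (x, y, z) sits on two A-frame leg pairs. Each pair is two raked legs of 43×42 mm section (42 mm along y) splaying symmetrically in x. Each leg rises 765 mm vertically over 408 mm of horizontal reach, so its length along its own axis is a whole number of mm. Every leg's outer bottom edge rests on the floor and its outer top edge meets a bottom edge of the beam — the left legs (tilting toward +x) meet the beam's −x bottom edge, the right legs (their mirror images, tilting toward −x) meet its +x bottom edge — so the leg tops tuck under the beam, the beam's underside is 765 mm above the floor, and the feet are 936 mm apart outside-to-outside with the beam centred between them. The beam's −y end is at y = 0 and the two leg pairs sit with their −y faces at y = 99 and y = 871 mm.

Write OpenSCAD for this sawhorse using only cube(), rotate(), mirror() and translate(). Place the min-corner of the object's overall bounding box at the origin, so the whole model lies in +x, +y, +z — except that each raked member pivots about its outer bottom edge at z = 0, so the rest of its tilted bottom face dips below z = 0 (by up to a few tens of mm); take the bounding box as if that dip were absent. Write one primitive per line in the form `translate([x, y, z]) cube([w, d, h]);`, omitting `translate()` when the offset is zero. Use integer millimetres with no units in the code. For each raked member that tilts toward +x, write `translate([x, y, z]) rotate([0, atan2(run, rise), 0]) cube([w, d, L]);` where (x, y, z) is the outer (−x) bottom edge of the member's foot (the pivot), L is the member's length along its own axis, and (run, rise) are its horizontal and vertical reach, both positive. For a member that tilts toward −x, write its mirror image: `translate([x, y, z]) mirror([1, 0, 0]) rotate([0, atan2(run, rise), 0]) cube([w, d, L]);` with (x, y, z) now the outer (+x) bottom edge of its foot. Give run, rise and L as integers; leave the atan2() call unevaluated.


// leg length = √(408² + 765²) = 867
// right-leg outer foot x = 2·408 + 120 = 936
// beam min-corner = (408, 0, 765)
translate([408, 0, 765]) cube([120, 1012, 60]);
translate([0, 99, 0]) rotate([0, atan2(408, 765), 0]) cube([43, 42, 867]);
translate([936, 99, 0]) mirror([1, 0, 0]) rotate([0, atan2(408, 765), 0]) cube([43, 42, 867]);
translate([0, 871, 0]) rotate([0, atan2(408, 765), 0]) cube([43, 42, 867]);
translate([936, 871, 0]) mirror([1, 0, 0]) rotate([0, atan2(408, 765), 0]) cube([43, 42, 867]);


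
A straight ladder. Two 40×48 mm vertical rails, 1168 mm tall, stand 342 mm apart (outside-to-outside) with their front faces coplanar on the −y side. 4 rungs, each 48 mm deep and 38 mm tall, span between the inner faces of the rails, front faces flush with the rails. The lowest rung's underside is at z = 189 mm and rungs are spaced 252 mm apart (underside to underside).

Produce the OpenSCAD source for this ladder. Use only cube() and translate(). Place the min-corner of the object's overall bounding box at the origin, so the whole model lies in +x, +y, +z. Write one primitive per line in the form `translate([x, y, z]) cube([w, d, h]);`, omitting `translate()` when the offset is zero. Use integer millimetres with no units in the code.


cube([40, 48, 1168]);
translate([302, 0, 0]) cube([40, 48, 1168]);
translate([40, 0, 189]) cube([262, 48, 38]);
translate([40, 0, 441]) cube([262, 48, 38]);
translate([40, 0, 693]) cube([262, 48, 38]);
translate([40, 0, 945]) cube([262, 48, 38]);


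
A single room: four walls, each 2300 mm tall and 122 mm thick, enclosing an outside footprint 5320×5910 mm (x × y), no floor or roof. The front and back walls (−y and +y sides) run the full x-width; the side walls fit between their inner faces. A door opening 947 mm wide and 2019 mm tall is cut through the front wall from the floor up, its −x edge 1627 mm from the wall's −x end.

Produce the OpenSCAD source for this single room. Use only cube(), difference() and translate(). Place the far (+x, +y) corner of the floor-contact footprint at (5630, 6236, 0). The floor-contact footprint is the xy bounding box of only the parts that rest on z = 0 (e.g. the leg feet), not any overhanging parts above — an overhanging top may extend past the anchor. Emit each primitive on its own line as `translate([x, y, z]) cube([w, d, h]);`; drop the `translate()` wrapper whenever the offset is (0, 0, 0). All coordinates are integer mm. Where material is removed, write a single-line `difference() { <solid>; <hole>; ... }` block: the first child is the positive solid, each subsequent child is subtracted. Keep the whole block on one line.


difference() { translate([310, 326, 0]) cube([5320, 122, 2300]); translate([1937, 326, 0]) cube([947, 122, 2019]); }
translate([310, 6114, 0]) cube([5320, 122, 2300]);
translate([310, 448, 0]) cube([122, 5666, 2300]);
translate([5508, 448, 0]) cube([122, 5666, 2300]);


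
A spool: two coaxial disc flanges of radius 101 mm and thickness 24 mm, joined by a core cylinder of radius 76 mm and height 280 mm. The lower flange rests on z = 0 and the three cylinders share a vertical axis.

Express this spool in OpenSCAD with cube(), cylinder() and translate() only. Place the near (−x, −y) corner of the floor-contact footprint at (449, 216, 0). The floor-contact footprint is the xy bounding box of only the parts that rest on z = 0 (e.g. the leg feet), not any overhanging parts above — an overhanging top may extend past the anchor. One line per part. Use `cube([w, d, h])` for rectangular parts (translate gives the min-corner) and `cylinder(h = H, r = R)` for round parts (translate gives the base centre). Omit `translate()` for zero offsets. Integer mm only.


translate([550, 317, 0]) cylinder(h = 24, r = 101);
translate([550, 317, 24]) cylinder(h = 280, r = 76);
translate([550, 317, 304]) cylinder(h = 24, r = 101);


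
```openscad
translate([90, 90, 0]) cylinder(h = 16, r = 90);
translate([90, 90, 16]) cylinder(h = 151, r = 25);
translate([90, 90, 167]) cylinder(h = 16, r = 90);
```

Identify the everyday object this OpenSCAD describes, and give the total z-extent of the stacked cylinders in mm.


A spool. The overall height is 183 mm.

Three coaxial cylinders, large–small–large — a spool. Two 16 mm flanges and a 151 mm core give 16 + 151 + 16 = 183 mm.


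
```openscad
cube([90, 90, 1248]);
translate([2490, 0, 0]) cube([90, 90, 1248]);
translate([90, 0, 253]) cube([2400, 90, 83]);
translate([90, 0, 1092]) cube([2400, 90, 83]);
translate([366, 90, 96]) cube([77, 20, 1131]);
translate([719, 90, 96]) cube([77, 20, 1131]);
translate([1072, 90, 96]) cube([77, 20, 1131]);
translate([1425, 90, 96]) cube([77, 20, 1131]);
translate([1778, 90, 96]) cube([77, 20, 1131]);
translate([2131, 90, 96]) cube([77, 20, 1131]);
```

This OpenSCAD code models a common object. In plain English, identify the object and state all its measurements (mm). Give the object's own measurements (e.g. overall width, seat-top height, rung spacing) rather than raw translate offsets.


A fence section. Two 90×90 mm posts, 1248 mm tall, stand on the floor with a clear span of 2400 mm between their inner faces. Two horizontal rails of 90×83 mm section span the gap between the posts with their undersides at z = 253 mm and z = 1092 mm, flush with the posts' −y face. 6 pickets, each 77 mm wide, 20 mm thick and 1131 mm tall, are fixed to the +y face of the rails with their bottoms at z = 96 mm, spaced across the span with a 276 mm gap after the −x post and between neighbouring pickets, with 282 mm left before the +x post.


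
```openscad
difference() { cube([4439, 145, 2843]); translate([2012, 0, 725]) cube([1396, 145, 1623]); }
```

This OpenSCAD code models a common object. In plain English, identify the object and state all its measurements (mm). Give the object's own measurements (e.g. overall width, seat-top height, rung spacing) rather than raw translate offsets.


A wall 4439 mm long (x), 145 mm thick (y), 2843 mm tall, with a rectangular window opening cut through it. The opening is 1396 mm wide and 1623 mm tall; its sill is at z = 725 mm and its near (−x) edge is 2012 mm from the wall's −x end. The opening passes through the full wall thickness.


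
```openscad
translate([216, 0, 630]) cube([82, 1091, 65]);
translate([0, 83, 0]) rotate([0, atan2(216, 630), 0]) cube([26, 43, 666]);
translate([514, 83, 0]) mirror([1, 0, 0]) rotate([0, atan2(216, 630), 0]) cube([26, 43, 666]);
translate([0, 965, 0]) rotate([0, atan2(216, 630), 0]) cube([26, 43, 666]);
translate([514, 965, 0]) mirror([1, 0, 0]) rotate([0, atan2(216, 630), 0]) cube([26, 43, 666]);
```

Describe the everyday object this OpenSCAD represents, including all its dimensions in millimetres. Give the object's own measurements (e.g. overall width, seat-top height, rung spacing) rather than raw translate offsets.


A sawhorse. A 82×1091×65 mm beam (x, y, z) sits on two A-frame leg pairs. Each pair is two raked legs of 26×43 mm section (43 mm along y) splaying symmetrically in x. Each leg rises 630 mm vertically over 216 mm of horizontal reach and is 666 mm long along its own axis. Every leg's outer bottom edge rests on the floor and its outer top edge meets a bottom edge of the beam — the left legs (tilting toward +x) meet the beam's −x bottom edge, the right legs (their mirror images, tilting toward −x) meet its +x bottom edge — so the leg tops tuck under the beam, the beam's underside is 630 mm above the floor, and the feet are 514 mm apart outside-to-outside with the beam centred between them. The two leg pairs are set in 83 mm from either end of the beam.


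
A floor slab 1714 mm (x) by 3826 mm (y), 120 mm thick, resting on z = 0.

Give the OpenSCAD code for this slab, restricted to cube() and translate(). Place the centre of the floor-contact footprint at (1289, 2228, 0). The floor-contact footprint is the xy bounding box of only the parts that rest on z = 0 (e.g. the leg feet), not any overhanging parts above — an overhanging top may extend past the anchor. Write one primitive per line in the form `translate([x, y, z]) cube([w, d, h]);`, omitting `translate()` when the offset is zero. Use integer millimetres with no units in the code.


translate([432, 315, 0]) cube([1714, 3826, 120]);


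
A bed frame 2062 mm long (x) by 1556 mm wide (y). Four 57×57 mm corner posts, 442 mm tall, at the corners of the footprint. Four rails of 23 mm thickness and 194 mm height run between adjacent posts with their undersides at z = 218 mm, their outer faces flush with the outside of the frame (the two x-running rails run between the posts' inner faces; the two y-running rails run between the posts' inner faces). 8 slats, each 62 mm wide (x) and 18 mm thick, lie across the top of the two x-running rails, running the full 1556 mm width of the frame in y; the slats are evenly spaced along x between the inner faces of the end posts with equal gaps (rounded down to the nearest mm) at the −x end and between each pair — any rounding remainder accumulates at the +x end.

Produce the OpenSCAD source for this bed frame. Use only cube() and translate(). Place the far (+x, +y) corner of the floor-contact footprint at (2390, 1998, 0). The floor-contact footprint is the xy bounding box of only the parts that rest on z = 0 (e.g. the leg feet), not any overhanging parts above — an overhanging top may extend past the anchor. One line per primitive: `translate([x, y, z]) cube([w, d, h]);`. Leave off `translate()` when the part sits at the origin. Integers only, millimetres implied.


translate([328, 442, 0]) cube([57, 57, 442]);
translate([328, 1941, 0]) cube([57, 57, 442]);
translate([2333, 442, 0]) cube([57, 57, 442]);
translate([2333, 1941, 0]) cube([57, 57, 442]);
translate([385, 442, 218]) cube([1948, 23, 194]);
translate([385, 1975, 218]) cube([1948, 23, 194]);
translate([328, 499, 218]) cube([23, 1442, 194]);
translate([2367, 499, 218]) cube([23, 1442, 194]);
translate([546, 442, 412]) cube([62, 1556, 18]);
translate([769, 442, 412]) cube([62, 1556, 18]);
translate([992, 442, 412]) cube([62, 1556, 18]);
translate([1215, 442, 412]) cube([62, 1556, 18]);
translate([1438, 442, 412]) cube([62, 1556, 18]);
translate([1661, 442, 412]) cube([62, 1556, 18]);
translate([1884, 442, 412]) cube([62, 1556, 18]);
translate([2107, 442, 412]) cube([62, 1556, 18]);


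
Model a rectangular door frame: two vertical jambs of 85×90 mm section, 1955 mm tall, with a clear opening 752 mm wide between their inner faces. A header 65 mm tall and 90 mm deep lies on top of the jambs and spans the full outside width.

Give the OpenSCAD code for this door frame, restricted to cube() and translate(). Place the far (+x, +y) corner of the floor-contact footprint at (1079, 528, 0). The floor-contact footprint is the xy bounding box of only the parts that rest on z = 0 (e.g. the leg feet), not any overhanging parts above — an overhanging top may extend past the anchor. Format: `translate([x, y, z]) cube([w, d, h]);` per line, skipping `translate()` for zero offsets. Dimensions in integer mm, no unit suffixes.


translate([157, 438, 0]) cube([85, 90, 1955]);
translate([994, 438, 0]) cube([85, 90, 1955]);
translate([157, 438, 1955]) cube([922, 90, 65]);


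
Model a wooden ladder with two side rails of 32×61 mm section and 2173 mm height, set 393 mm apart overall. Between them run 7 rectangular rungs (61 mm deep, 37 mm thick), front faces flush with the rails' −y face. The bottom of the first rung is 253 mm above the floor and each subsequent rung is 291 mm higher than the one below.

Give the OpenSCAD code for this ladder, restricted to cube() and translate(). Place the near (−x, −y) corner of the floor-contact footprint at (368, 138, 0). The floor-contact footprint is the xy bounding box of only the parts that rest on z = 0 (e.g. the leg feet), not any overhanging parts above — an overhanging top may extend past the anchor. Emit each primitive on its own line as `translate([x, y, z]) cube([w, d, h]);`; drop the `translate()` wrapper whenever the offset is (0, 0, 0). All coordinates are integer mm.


translate([368, 138, 0]) cube([32, 61, 2173]);
translate([729, 138, 0]) cube([32, 61, 2173]);
translate([400, 138, 253]) cube([329, 61, 37]);
translate([400, 138, 544]) cube([329, 61, 37]);
translate([400, 138, 835]) cube([329, 61, 37]);
translate([400, 138, 1126]) cube([329, 61, 37]);
translate([400, 138, 1417]) cube([329, 61, 37]);
translate([400, 138, 1708]) cube([329, 61, 37]);
translate([400, 138, 1999]) cube([329, 61, 37]);


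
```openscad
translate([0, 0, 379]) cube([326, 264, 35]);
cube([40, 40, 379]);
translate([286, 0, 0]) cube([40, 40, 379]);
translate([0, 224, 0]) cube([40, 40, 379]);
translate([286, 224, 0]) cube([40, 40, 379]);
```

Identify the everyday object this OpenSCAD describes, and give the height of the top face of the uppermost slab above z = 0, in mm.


A stool. The seat height is 414 mm.

A 326×264×35 slab at z = 379 on four corner posts — a stool. The seat top is 379 + 35 = 414 mm.


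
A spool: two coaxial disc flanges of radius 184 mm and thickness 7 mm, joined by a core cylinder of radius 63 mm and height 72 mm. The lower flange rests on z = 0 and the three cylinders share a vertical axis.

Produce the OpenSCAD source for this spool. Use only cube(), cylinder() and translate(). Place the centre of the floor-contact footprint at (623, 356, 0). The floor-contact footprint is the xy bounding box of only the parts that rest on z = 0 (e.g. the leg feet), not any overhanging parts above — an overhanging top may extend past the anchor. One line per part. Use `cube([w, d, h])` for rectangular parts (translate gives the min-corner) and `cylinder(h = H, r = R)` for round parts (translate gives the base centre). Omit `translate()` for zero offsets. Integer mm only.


translate([623, 356, 0]) cylinder(h = 7, r = 184);
translate([623, 356, 7]) cylinder(h = 72, r = 63);
translate([623, 356, 79]) cylinder(h = 7, r = 184);


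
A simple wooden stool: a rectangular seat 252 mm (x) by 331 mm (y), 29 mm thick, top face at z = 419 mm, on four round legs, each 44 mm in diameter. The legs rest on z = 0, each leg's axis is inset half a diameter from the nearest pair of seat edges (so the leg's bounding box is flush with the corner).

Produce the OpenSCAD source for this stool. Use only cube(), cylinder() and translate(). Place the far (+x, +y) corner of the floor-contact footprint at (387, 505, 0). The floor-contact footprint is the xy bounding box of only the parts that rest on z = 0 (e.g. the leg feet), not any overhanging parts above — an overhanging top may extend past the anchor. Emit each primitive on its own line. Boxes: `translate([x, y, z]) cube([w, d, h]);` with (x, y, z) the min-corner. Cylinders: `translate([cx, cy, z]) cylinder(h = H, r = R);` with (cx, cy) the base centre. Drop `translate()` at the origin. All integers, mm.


// leg_h = 419 - 29 = 390
translate([135, 174, 390]) cube([252, 331, 29]);
translate([157, 196, 0]) cylinder(h = 390, r = 22);
translate([365, 196, 0]) cylinder(h = 390, r = 22);
translate([157, 483, 0]) cylinder(h = 390, r = 22);
translate([365, 483, 0]) cylinder(h = 390, r = 22);


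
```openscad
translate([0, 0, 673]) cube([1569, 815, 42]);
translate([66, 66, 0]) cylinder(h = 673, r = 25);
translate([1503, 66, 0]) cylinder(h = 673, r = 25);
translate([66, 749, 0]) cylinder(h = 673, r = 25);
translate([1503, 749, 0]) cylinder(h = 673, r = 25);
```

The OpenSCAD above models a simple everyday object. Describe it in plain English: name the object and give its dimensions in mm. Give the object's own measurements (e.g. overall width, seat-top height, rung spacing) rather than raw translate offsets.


A rectangular dining table. The top is 1569×815×42 mm with its upper surface at z = 715 mm. It stands on four round legs of 50 mm diameter, each leg's bounding box inset 41 mm from the nearest pair of top edges, running from the floor to the underside of the top.


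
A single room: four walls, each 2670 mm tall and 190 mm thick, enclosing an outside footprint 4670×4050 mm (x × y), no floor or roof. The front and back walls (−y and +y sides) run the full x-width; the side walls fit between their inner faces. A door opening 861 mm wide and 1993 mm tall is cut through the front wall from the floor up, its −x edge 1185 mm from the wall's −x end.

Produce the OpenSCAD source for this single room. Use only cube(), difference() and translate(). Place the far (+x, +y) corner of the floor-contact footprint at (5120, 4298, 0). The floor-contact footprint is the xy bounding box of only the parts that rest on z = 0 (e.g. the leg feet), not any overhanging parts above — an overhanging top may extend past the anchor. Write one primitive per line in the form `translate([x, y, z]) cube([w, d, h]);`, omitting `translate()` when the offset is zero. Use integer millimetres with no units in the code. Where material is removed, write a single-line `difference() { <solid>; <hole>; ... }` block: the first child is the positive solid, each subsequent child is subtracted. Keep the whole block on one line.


difference() { translate([450, 248, 0]) cube([4670, 190, 2670]); translate([1635, 248, 0]) cube([861, 190, 1993]); }
translate([450, 4108, 0]) cube([4670, 190, 2670]);
translate([450, 438, 0]) cube([190, 3670, 2670]);
translate([4930, 438, 0]) cube([190, 3670, 2670]);


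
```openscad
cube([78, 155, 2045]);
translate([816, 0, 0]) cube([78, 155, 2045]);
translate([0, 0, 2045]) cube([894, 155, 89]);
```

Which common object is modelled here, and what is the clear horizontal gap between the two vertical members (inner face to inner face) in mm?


A door frame. The clear opening width is 738 mm.

Two 2045 mm tall posts with a header on top — a door frame. The left jamb is 78 mm wide at x = 0; the right jamb starts at x = 816. The clear opening is 816 − 78 = 738 mm.


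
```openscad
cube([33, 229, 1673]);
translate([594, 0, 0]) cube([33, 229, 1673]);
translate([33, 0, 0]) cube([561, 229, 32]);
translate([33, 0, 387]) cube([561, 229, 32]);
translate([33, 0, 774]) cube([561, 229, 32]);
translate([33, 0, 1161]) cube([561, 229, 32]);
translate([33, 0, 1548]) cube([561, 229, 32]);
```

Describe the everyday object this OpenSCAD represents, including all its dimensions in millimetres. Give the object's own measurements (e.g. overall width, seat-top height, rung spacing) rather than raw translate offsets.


An open bookshelf. Two side panels, each 33 mm thick, 229 mm deep and 1673 mm tall, stand 627 mm apart (outside-to-outside). Between them sit 5 shelves, each 32 mm thick and 229 mm deep, spanning the full gap between the sides. The bottom shelf rests on the floor (its underside at z = 0) and the clear gap between one shelf's top and the next shelf's underside is 355 mm.


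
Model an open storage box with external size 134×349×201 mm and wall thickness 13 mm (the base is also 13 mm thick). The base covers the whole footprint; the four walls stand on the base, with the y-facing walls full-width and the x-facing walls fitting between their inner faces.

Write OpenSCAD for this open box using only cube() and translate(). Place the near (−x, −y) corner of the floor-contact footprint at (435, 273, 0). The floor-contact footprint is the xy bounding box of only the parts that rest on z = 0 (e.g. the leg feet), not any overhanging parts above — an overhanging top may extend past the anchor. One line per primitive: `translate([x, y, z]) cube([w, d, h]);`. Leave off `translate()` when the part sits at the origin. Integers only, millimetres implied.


translate([435, 273, 0]) cube([134, 349, 13]);
translate([435, 273, 13]) cube([134, 13, 188]);
translate([435, 609, 13]) cube([134, 13, 188]);
translate([435, 286, 13]) cube([13, 323, 188]);
translate([556, 286, 13]) cube([13, 323, 188]);
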